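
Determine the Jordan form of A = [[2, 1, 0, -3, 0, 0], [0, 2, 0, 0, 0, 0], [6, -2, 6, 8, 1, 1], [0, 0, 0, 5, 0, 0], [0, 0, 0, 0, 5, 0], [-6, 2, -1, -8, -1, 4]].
The characteristic polynomial is det(xI - A) = (x - 5)^4(x - 2)^2, so the eigenvalues are 2 (algebraic multiplicity 2), 5 (algebraic multiplicity 4).

For λ = 2: rank(A - 2I) = 5, rank((A - 2I)^2) = 4. The eigenspace has dimension 6 - 5 = 1, so there is 1 Jordan block; the rank sequence gives block sizes [2].

For λ = 5: rank(A - 5I) = 3, rank((A - 5I)^2) = 2. The eigenspace has dimension 6 - 3 = 3, so there are 3 Jordan blocks; the rank sequence gives block sizes [2, 1, 1].

Assembling the blocks gives the Jordan form J above.

J = [[2, 1, 0, 0, 0, 0], [0, 2, 0, 0, 0, 0], [0, 0, 5, 1, 0, 0], [0, 0, 0, 5, 0, 0], [0, 0, 0, 0, 5, 0], [0, 0, 0, 0, 0, 5]]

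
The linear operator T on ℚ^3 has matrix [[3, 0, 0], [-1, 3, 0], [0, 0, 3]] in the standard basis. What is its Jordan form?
The characteristic polynomial is det(xI - A) = (x - 3)^3, so the eigenvalues are 3 (algebraic multiplicity 3).

For λ = 3: rank(A - 3I) = 1, rank((A - 3I)^2) = 0. The eigenspace has dimension 3 - 1 = 2, so there are 2 Jordan blocks; the rank sequence gives block sizes [2, 1].

Assembling the blocks gives the Jordan form J above.

J = [[3, 1, 0], [0, 3, 0], [0, 0, 3]]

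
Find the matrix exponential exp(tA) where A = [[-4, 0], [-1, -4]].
e^{tA} = [[e^{-4*t}, 0], [-t*e^{-4*t}, e^{-4*t}]]

A has Jordan form J = [[-4, 1], [0, -4]] with A = PJP^{-1}, so e^{tA} = P e^{tJ} P^{-1}.

For a Jordan block J_k(λ), e^{tJ_k(λ)} = e^{λt} · (I + tN + t^2 N^2/2! + ... + t^{k-1} N^{k-1}/(k-1)!) where N is the nilpotent superdiagonal part.

Assembling the blocks and conjugating back gives the entries of e^{tA} as shown above.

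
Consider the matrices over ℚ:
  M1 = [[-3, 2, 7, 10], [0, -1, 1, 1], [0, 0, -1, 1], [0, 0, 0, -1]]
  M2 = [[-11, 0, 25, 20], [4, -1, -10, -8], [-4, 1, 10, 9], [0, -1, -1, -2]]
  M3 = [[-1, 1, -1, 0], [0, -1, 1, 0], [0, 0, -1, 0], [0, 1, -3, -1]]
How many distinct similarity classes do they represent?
2 classes: {M1}, {M2, M3}

Characteristic polynomials: χ_{M1} = (x + 1)^3(x + 3), χ_{M2} = (x + 1)^4, χ_{M3} = (x + 1)^4.

{M1}: invariant factors (x + 1)^3(x + 3).

{M2, M3}: invariant factors x + 1, (x + 1)^3.

Matrices are similar if and only if their invariant-factor lists agree; the partition into similarity classes is {M1}, {M2, M3}.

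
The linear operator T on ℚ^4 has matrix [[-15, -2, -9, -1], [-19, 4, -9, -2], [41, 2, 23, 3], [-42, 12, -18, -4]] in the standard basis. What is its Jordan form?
The characteristic polynomial is det(xI - A) = (x - 2)^4, so the eigenvalues are 2 (algebraic multiplicity 4).

For λ = 2: rank(A - 2I) = 2, rank((A - 2I)^2) = 0. The eigenspace has dimension 4 - 2 = 2, so there are 2 Jordan blocks; the rank sequence gives block sizes [2, 2].

Assembling the blocks gives the Jordan form J above.

J = [[2, 1, 0, 0], [0, 2, 0, 0], [0, 0, 2, 1], [0, 0, 0, 2]]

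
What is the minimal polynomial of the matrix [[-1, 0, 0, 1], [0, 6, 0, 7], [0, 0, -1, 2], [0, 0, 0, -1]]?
m_A(x) = (x - 6)(x + 1)^2

The characteristic polynomial factors as (x - 6)(x + 1)^3. The minimal polynomial is ∏(x - λ)^{k_λ} where k_λ is the size of the largest Jordan block at λ.

For λ = -1: rank(A + I) = 2, and the largest Jordan block has size 2 (the smallest k with rank((A + I)^k) = rank((A + I)^(k+1))).
For λ = 6: rank(A - 6I) = 3, and the largest Jordan block has size 1 (the smallest k with rank((A - 6I)^k) = rank((A - 6I)^(k+1))).

So m_A(x) = (x - 6)(x + 1)^2.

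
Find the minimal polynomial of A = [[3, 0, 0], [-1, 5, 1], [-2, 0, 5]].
The characteristic polynomial factors as (x - 5)^2(x - 3). The minimal polynomial is ∏(x - λ)^{k_λ} where k_λ is the size of the largest Jordan block at λ.

For λ = 3: rank(A - 3I) = 2, and the largest Jordan block has size 1 (the smallest k with rank((A - 3I)^k) = rank((A - 3I)^(k+1))).
For λ = 5: rank(A - 5I) = 2, and the largest Jordan block has size 2 (the smallest k with rank((A - 5I)^k) = rank((A - 5I)^(k+1))).

So m_A(x) = (x - 5)^2(x - 3).

m_A(x) = (x - 5)^2(x - 3)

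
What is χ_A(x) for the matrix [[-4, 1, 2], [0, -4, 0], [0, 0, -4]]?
xI - A = [[x + 4, -1, -2], [0, x + 4, 0], [0, 0, x + 4]].

Expanding det(xI - A) along the first row:
det(xI - A) = + (x + 4)·det([[x + 4, 0], [0, x + 4]]) - (-1)·det([[0, 0], [0, x + 4]]) + (-2)·det([[0, x + 4], [0, 0]]).

Evaluating gives χ_A(x) = x^3 + 12x^2 + 48x + 64 = (x + 4)^3.

χ_A(x) = (x + 4)^3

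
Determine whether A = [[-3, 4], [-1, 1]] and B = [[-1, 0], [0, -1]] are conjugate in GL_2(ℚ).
No.

Both have characteristic polynomial (x + 1)^2, but the minimal polynomial of A is (x + 1)^2 while the minimal polynomial of B is x + 1. The minimal polynomial is a similarity invariant, so A and B are not similar.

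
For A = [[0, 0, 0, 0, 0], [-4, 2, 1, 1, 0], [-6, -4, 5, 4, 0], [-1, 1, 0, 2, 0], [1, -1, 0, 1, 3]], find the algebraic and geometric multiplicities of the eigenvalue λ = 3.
algebraic multiplicity 4, geometric multiplicity 2

The characteristic polynomial is x(x - 3)^4, so the factor x - 3 appears with exponent 4: the algebraic multiplicity is 4.

rank(A - 3I) = 3, so the eigenspace has dimension 5 - 3 = 2: the geometric multiplicity is 2.

Since 2 < 4, A is not diagonalizable.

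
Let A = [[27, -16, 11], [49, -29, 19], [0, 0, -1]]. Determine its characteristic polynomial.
χ_A(x) = (x + 1)^3

xI - A = [[x - 27, 16, -11], [-49, x + 29, -19], [0, 0, x + 1]].

Expanding det(xI - A) along the first row:
det(xI - A) = + (x - 27)·det([[x + 29, -19], [0, x + 1]]) - (16)·det([[-49, -19], [0, x + 1]]) + (-11)·det([[-49, x + 29], [0, 0]]).

Evaluating gives χ_A(x) = x^3 + 3x^2 + 3x + 1 = (x + 1)^3.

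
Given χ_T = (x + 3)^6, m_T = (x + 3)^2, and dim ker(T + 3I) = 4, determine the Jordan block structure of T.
Jordan blocks: (-3, 2), (-3, 2), (-3, 1), (-3, 1)

λ = -3: algebraic multiplicity 6 (exponent in χ_T), largest block size 2 (exponent in m_T), 4 blocks (geometric multiplicity). These force block sizes [2, 2, 1, 1].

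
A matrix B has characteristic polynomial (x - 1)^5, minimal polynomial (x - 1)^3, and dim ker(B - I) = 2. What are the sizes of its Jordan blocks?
λ = 1: algebraic multiplicity 5 (exponent in χ_B), largest block size 3 (exponent in m_B), 2 blocks (geometric multiplicity). These force block sizes [3, 2].

Jordan blocks: (1, 3), (1, 2)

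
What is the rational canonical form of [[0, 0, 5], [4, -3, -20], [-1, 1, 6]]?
The invariant factors of A (the non-unit diagonal entries of the Smith normal form of xI - A over ℚ[x]) are (x - 1)(x^2 - 2x + 5), each dividing the next. The characteristic polynomial is their product, (x - 1)(x^2 - 2x + 5).

The rational canonical form is the block-diagonal matrix of companion matrices C(f_i):
R = [[0, 0, 5], [1, 0, -7], [0, 1, 3]].

Note the characteristic polynomial does not split into linear factors over ℚ, so A has no Jordan form over ℚ; the rational canonical form exists over any field.

R = [[0, 0, 5], [1, 0, -7], [0, 1, 3]]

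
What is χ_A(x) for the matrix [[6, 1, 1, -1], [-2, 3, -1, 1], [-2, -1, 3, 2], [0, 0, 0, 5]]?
xI - A = [[x - 6, -1, -1, 1], [2, x - 3, 1, -1], [2, 1, x - 3, -2], [0, 0, 0, x - 5]].

Expanding det(xI - A) along the first row:
det(xI - A) = + (x - 6)·det([[x - 3, 1, -1], [1, x - 3, -2], [0, 0, x - 5]]) - (-1)·det([[2, 1, -1], [2, x - 3, -2], [0, 0, x - 5]]) + (-1)·det([[2, x - 3, -1], [2, 1, -2], [0, 0, x - 5]]) - (1)·det([[2, x - 3, 1], [2, 1, x - 3], [0, 0, 0]]).

Evaluating gives χ_A(x) = x^4 - 17x^3 + 108x^2 - 304x + 320 = (x - 5)(x - 4)^3.

χ_A(x) = (x - 5)(x - 4)^3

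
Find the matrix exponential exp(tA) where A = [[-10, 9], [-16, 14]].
A has Jordan form J = [[2, 1], [0, 2]] with A = PJP^{-1}, so e^{tA} = P e^{tJ} P^{-1}.

For a Jordan block J_k(λ), e^{tJ_k(λ)} = e^{λt} · (I + tN + t^2 N^2/2! + ... + t^{k-1} N^{k-1}/(k-1)!) where N is the nilpotent superdiagonal part.

Assembling the blocks and conjugating back gives the entries of e^{tA} as shown above.

e^{tA} = [[(1 - 12*t)*e^{2*t}, 9*t*e^{2*t}], [-16*t*e^{2*t}, (12*t + 1)*e^{2*t}]]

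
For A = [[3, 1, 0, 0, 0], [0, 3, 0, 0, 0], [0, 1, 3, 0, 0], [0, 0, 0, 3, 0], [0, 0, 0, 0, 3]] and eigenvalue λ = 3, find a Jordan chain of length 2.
v_1 = [[-3, 1, -4, -1, 0]]^T, v_2 = [[1, 0, 1, 0, 0]]^T

We seek v_1 ∈ ker((A - 3I)^2) \ ker(A - 3I), then set v_{i+1} = (A - 3I) v_i.

One such chain is v_1 = [[-3, 1, -4, -1, 0]]^T, v_2 = [[1, 0, 1, 0, 0]]^T. Check: (A - 3I) v_2 = [[0, 0, 0, 0, 0]]^T = 0.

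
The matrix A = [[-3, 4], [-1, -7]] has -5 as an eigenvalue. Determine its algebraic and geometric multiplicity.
algebraic multiplicity 2, geometric multiplicity 1

The characteristic polynomial is (x + 5)^2, so the factor x + 5 appears with exponent 2: the algebraic multiplicity is 2.

rank(A + 5I) = 1, so the eigenspace has dimension 2 - 1 = 1: the geometric multiplicity is 1.

Since 1 < 2, A is not diagonalizable.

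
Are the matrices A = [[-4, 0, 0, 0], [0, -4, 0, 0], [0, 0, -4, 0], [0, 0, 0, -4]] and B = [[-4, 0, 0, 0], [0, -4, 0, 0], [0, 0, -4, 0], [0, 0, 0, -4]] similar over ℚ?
Yes.

Two matrices over a field are similar if and only if they have the same invariant factors.

Both A and B have characteristic polynomial (x + 4)^4 and minimal polynomial x + 4. Computing further, both have invariant factors x + 4, x + 4, x + 4, x + 4. Hence A and B are similar.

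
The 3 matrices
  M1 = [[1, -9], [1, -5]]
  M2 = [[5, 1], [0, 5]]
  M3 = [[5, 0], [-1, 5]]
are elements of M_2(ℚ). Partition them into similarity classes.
2 classes: {M1}, {M2, M3}

Characteristic polynomials: χ_{M1} = (x + 2)^2, χ_{M2} = (x - 5)^2, χ_{M3} = (x - 5)^2.

{M1}: invariant factors (x + 2)^2.

{M2, M3}: invariant factors (x - 5)^2.

Matrices are similar if and only if their invariant-factor lists agree; the partition into similarity classes is {M1}, {M2, M3}.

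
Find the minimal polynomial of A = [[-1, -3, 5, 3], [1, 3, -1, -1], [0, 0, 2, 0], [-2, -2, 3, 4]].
m_A(x) = (x - 2)^3

The characteristic polynomial factors as (x - 2)^4. The minimal polynomial is ∏(x - λ)^{k_λ} where k_λ is the size of the largest Jordan block at λ.

For λ = 2: rank(A - 2I) = 2, and the largest Jordan block has size 3 (the smallest k with rank((A - 2I)^k) = rank((A - 2I)^(k+1))).

So m_A(x) = (x - 2)^3.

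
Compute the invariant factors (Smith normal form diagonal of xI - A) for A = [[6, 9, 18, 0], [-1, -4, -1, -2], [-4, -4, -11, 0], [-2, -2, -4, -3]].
The Jordan structure of A has elementary divisors (x + 3)^3, (x + 3). Arranging the block sizes at each eigenvalue in decreasing order and taking row products gives the invariant factors.

Invariant factors (smallest first, each dividing the next): x + 3, (x + 3)^3.

Check: the last factor (x + 3)^3 is the minimal polynomial, and the product (x + 3)^4 is the characteristic polynomial.

x + 3, (x + 3)^3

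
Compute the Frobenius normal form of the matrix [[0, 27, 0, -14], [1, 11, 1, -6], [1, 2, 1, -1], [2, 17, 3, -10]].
The invariant factors of A (the non-unit diagonal entries of the Smith normal form of xI - A over ℚ[x]) are (x^2 - x - 3)^2, each dividing the next. The characteristic polynomial is their product, (x^2 - x - 3)^2.

The rational canonical form is the block-diagonal matrix of companion matrices C(f_i):
R = [[0, 0, 0, -9], [1, 0, 0, -6], [0, 1, 0, 5], [0, 0, 1, 2]].

Note the characteristic polynomial does not split into linear factors over ℚ, so A has no Jordan form over ℚ; the rational canonical form exists over any field.

R = [[0, 0, 0, -9], [1, 0, 0, -6], [0, 1, 0, 5], [0, 0, 1, 2]]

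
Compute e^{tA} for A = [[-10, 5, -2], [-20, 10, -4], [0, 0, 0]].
A has Jordan form J = [[0, 1, 0], [0, 0, 0], [0, 0, 0]] with A = PJP^{-1}, so e^{tA} = P e^{tJ} P^{-1}.

For a Jordan block J_k(λ), e^{tJ_k(λ)} = e^{λt} · (I + tN + t^2 N^2/2! + ... + t^{k-1} N^{k-1}/(k-1)!) where N is the nilpotent superdiagonal part.

Assembling the blocks and conjugating back gives the entries of e^{tA} as shown above.

e^{tA} = [[1 - 10*t, 5*t, -2*t], [-20*t, 10*t + 1, -4*t], [0, 0, 1]]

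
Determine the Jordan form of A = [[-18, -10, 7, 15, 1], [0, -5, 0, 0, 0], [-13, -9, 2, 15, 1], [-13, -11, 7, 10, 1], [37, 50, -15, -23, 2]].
J = [[-5, 1, 0, 0, 0], [0, -5, 0, 0, 0], [0, 0, -5, 0, 0], [0, 0, 0, 3, 1], [0, 0, 0, 0, 3]]

The characteristic polynomial is det(xI - A) = (x - 3)^2(x + 5)^3, so the eigenvalues are -5 (algebraic multiplicity 3), 3 (algebraic multiplicity 2).

For λ = -5: rank(A + 5I) = 3, rank((A + 5I)^2) = 2. The eigenspace has dimension 5 - 3 = 2, so there are 2 Jordan blocks; the rank sequence gives block sizes [2, 1].

For λ = 3: rank(A - 3I) = 4, rank((A - 3I)^2) = 3. The eigenspace has dimension 5 - 4 = 1, so there is 1 Jordan block; the rank sequence gives block sizes [2].

Assembling the blocks gives the Jordan form J above.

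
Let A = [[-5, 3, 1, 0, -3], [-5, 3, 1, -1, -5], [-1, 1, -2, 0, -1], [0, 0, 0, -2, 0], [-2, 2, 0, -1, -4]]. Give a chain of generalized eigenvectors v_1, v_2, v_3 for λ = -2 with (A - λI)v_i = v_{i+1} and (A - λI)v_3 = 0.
v_1 = [[0, 1, -2, 2, 0]]^T, v_2 = [[1, 1, 1, 0, 0]]^T, v_3 = [[1, 1, 0, 0, 0]]^T

We seek v_1 ∈ ker((A + 2I)^3) \ ker((A + 2I)^2), then set v_{i+1} = (A + 2I) v_i.

One such chain is v_1 = [[0, 1, -2, 2, 0]]^T, v_2 = [[1, 1, 1, 0, 0]]^T, v_3 = [[1, 1, 0, 0, 0]]^T. Check: (A + 2I) v_3 = [[0, 0, 0, 0, 0]]^T = 0.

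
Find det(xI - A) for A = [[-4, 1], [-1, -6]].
χ_A(x) = (x + 5)^2

xI - A = [[x + 4, -1], [1, x + 6]].

Expanding det(xI - A) along the first row:
det(xI - A) = + (x + 4)·det([[x + 6]]) - (-1)·det([[1]]).

Evaluating gives χ_A(x) = x^2 + 10x + 25 = (x + 5)^2.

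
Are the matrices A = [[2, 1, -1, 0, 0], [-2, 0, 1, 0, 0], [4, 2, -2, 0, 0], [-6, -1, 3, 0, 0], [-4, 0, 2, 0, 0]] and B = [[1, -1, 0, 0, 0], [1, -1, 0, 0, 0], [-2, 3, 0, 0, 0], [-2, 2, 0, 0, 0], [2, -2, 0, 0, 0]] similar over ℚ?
Yes.

Two matrices over a field are similar if and only if they have the same invariant factors.

Both A and B have characteristic polynomial x^5 and minimal polynomial x^3. Computing further, both have invariant factors x, x, x^3. Hence A and B are similar.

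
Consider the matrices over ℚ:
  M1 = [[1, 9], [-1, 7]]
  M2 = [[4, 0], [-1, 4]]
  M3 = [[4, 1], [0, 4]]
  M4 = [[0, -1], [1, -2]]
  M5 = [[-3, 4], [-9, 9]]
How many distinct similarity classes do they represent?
Characteristic polynomials: χ_{M1} = (x - 4)^2, χ_{M2} = (x - 4)^2, χ_{M3} = (x - 4)^2, χ_{M4} = (x + 1)^2, χ_{M5} = (x - 3)^2.

{M1, M2, M3}: invariant factors (x - 4)^2.

{M4}: invariant factors (x + 1)^2.

{M5}: invariant factors (x - 3)^2.

Matrices are similar if and only if their invariant-factor lists agree; the partition into similarity classes is {M1, M2, M3}, {M4}, {M5}.

3 classes: {M1, M2, M3}, {M4}, {M5}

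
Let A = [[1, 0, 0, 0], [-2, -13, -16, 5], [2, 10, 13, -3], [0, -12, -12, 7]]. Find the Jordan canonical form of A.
J = [[1, 0, 0, 0], [0, 1, 0, 0], [0, 0, 3, 1], [0, 0, 0, 3]]

The characteristic polynomial is det(xI - A) = (x - 3)^2(x - 1)^2, so the eigenvalues are 1 (algebraic multiplicity 2), 3 (algebraic multiplicity 2).

For λ = 1: rank(A - I) = 2. The eigenspace has dimension 4 - 2 = 2, so there are 2 Jordan blocks; the rank sequence gives block sizes [1, 1].

For λ = 3: rank(A - 3I) = 3, rank((A - 3I)^2) = 2. The eigenspace has dimension 4 - 3 = 1, so there is 1 Jordan block; the rank sequence gives block sizes [2].

Assembling the blocks gives the Jordan form J above.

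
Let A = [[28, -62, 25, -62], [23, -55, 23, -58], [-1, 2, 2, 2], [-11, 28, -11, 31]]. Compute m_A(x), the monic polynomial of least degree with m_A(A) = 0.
m_A(x) = (x - 3)^2(x + 3)

The characteristic polynomial factors as (x - 3)^3(x + 3). The minimal polynomial is ∏(x - λ)^{k_λ} where k_λ is the size of the largest Jordan block at λ.

For λ = -3: rank(A + 3I) = 3, and the largest Jordan block has size 1 (the smallest k with rank((A + 3I)^k) = rank((A + 3I)^(k+1))).
For λ = 3: rank(A - 3I) = 2, and the largest Jordan block has size 2 (the smallest k with rank((A - 3I)^k) = rank((A - 3I)^(k+1))).

So m_A(x) = (x - 3)^2(x + 3).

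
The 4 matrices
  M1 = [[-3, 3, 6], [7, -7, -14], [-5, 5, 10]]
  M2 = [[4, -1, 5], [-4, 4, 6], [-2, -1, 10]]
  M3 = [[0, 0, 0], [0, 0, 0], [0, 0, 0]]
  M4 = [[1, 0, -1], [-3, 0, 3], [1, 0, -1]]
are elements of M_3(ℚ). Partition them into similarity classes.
Characteristic polynomials: χ_{M1} = x^3, χ_{M2} = (x - 6)^3, χ_{M3} = x^3, χ_{M4} = x^3.

{M1, M4}: invariant factors x, x^2.

{M2}: invariant factors (x - 6)^3.

{M3}: invariant factors x, x, x.

Matrices are similar if and only if their invariant-factor lists agree; the partition into similarity classes is {M1, M4}, {M2}, {M3}.

3 classes: {M1, M4}, {M2}, {M3}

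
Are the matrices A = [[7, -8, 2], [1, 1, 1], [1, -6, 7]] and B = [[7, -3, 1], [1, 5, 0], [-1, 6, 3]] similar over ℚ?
Yes.

Two matrices over a field are similar if and only if they have the same invariant factors.

Both A and B have characteristic polynomial (x - 5)^3 and minimal polynomial (x - 5)^3. Computing further, both have invariant factors (x - 5)^3. Hence A and B are similar.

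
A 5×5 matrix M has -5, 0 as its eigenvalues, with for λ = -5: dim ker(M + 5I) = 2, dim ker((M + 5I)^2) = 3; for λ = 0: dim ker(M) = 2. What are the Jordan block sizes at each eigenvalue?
λ = -5: successive nullity increments [2, 1] count blocks of size ≥ k; block sizes are [2, 1].
λ = 0: successive nullity increments [2] count blocks of size ≥ k; block sizes are [1, 1].

Jordan blocks: (-5, 2), (-5, 1), (0, 1), (0, 1)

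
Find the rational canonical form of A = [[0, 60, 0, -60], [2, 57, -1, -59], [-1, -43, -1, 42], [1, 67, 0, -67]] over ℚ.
R = [[0, 0, 0, -60], [1, 0, 0, -67], [0, 1, 0, -41], [0, 0, 1, -11]]

The invariant factors of A (the non-unit diagonal entries of the Smith normal form of xI - A over ℚ[x]) are (x + 4)(x + 5)(x^2 + 2x + 3), each dividing the next. The characteristic polynomial is their product, (x + 4)(x + 5)(x^2 + 2x + 3).

The rational canonical form is the block-diagonal matrix of companion matrices C(f_i):
R = [[0, 0, 0, -60], [1, 0, 0, -67], [0, 1, 0, -41], [0, 0, 1, -11]].

Note the characteristic polynomial does not split into linear factors over ℚ, so A has no Jordan form over ℚ; the rational canonical form exists over any field.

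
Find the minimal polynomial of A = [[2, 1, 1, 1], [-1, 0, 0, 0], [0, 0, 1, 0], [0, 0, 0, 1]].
m_A(x) = (x - 1)^3

The characteristic polynomial factors as (x - 1)^4. The minimal polynomial is ∏(x - λ)^{k_λ} where k_λ is the size of the largest Jordan block at λ.

For λ = 1: rank(A - I) = 2, and the largest Jordan block has size 3 (the smallest k with rank((A - I)^k) = rank((A - I)^(k+1))).

So m_A(x) = (x - 1)^3.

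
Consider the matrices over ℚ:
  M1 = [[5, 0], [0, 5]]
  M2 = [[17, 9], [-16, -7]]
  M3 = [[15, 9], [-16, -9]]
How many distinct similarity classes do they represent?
3 classes: {M1}, {M2}, {M3}

Characteristic polynomials: χ_{M1} = (x - 5)^2, χ_{M2} = (x - 5)^2, χ_{M3} = (x - 3)^2.

{M1}: invariant factors x - 5, x - 5.

{M2}: invariant factors (x - 5)^2.

{M3}: invariant factors (x - 3)^2.

Matrices are similar if and only if their invariant-factor lists agree; the partition into similarity classes is {M1}, {M2}, {M3}.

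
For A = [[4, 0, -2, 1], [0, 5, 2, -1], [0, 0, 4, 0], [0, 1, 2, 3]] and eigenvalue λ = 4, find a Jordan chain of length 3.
We seek v_1 ∈ ker((A - 4I)^3) \ ker((A - 4I)^2), then set v_{i+1} = (A - 4I) v_i.

One such chain is v_1 = [[1, 1, 1, 2]]^T, v_2 = [[0, 1, 0, 1]]^T, v_3 = [[1, 0, 0, 0]]^T. Check: (A - 4I) v_3 = [[0, 0, 0, 0]]^T = 0.

v_1 = [[1, 1, 1, 2]]^T, v_2 = [[0, 1, 0, 1]]^T, v_3 = [[1, 0, 0, 0]]^T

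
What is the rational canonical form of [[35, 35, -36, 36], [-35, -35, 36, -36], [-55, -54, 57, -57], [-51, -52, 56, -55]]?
R = [[0, 0, 0, 0], [1, 0, 0, -36], [0, 1, 0, 15], [0, 0, 1, 2]]

The invariant factors of A (the non-unit diagonal entries of the Smith normal form of xI - A over ℚ[x]) are x(x - 3)^2(x + 4), each dividing the next. The characteristic polynomial is their product, x(x - 3)^2(x + 4).

The rational canonical form is the block-diagonal matrix of companion matrices C(f_i):
R = [[0, 0, 0, 0], [1, 0, 0, -36], [0, 1, 0, 15], [0, 0, 1, 2]].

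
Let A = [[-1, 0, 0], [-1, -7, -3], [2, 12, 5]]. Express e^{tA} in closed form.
A has Jordan form J = [[-1, 1, 0], [0, -1, 0], [0, 0, -1]] with A = PJP^{-1}, so e^{tA} = P e^{tJ} P^{-1}.

For a Jordan block J_k(λ), e^{tJ_k(λ)} = e^{λt} · (I + tN + t^2 N^2/2! + ... + t^{k-1} N^{k-1}/(k-1)!) where N is the nilpotent superdiagonal part.

Assembling the blocks and conjugating back gives the entries of e^{tA} as shown above.

e^{tA} = [[e^{-t}, 0, 0], [-t*e^{-t}, (1 - 6*t)*e^{-t}, -3*t*e^{-t}], [2*t*e^{-t}, 12*t*e^{-t}, (6*t + 1)*e^{-t}]]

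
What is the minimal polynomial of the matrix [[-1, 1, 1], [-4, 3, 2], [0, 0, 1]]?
m_A(x) = (x - 1)^2

The characteristic polynomial factors as (x - 1)^3. The minimal polynomial is ∏(x - λ)^{k_λ} where k_λ is the size of the largest Jordan block at λ.

For λ = 1: rank(A - I) = 1, and the largest Jordan block has size 2 (the smallest k with rank((A - I)^k) = rank((A - I)^(k+1))).

So m_A(x) = (x - 1)^2.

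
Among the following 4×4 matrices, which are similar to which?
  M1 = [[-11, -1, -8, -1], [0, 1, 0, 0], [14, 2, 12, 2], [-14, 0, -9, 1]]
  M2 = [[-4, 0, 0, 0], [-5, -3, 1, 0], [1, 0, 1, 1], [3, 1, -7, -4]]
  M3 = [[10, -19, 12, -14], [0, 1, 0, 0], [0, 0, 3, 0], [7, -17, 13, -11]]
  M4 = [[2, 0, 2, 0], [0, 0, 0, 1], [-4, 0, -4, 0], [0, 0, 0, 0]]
3 classes: {M1, M3}, {M2}, {M4}

Characteristic polynomials: χ_{M1} = (x - 3)^2(x - 1)(x + 4), χ_{M2} = (x + 2)^3(x + 4), χ_{M3} = (x - 3)^2(x - 1)(x + 4), χ_{M4} = x^3(x + 2).

{M1, M3}: invariant factors (x - 3)^2(x - 1)(x + 4).

{M2}: invariant factors (x + 2)^3(x + 4).

{M4}: invariant factors x, x^2(x + 2).

Matrices are similar if and only if their invariant-factor lists agree; the partition into similarity classes is {M1, M3}, {M2}, {M4}.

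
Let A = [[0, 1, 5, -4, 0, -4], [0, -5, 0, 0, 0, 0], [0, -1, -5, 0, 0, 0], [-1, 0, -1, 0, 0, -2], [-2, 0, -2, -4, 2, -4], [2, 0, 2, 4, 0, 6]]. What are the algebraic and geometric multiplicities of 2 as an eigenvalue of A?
algebraic multiplicity 4, geometric multiplicity 3

The characteristic polynomial is (x - 2)^4(x + 5)^2, so the factor x - 2 appears with exponent 4: the algebraic multiplicity is 4.

rank(A - 2I) = 3, so the eigenspace has dimension 6 - 3 = 3: the geometric multiplicity is 3.

Since 3 < 4, A is not diagonalizable.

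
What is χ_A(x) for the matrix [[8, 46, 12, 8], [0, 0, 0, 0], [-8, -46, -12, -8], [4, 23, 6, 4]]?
xI - A = [[x - 8, -46, -12, -8], [0, x, 0, 0], [8, 46, x + 12, 8], [-4, -23, -6, x - 4]].

Expanding det(xI - A) along the first row:
det(xI - A) = + (x - 8)·det([[x, 0, 0], [46, x + 12, 8], [-23, -6, x - 4]]) - (-46)·det([[0, 0, 0], [8, x + 12, 8], [-4, -6, x - 4]]) + (-12)·det([[0, x, 0], [8, 46, 8], [-4, -23, x - 4]]) - (-8)·det([[0, x, 0], [8, 46, x + 12], [-4, -23, -6]]).

Evaluating gives χ_A(x) = x^4.

χ_A(x) = x^4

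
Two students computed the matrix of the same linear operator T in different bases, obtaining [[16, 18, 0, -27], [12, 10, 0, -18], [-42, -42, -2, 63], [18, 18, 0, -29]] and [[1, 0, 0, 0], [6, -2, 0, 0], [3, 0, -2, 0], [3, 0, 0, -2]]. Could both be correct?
Two matrices over a field are similar if and only if they have the same invariant factors.

Both A and B have characteristic polynomial (x - 1)(x + 2)^3 and minimal polynomial (x - 1)(x + 2). Computing further, both have invariant factors x + 2, x + 2, (x - 1)(x + 2). Hence A and B are similar.

Yes.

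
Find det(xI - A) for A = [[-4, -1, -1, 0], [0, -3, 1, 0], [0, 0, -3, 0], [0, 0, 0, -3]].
xI - A = [[x + 4, 1, 1, 0], [0, x + 3, -1, 0], [0, 0, x + 3, 0], [0, 0, 0, x + 3]].

Expanding det(xI - A) along the first row:
det(xI - A) = + (x + 4)·det([[x + 3, -1, 0], [0, x + 3, 0], [0, 0, x + 3]]) - (1)·det([[0, -1, 0], [0, x + 3, 0], [0, 0, x + 3]]) + (1)·det([[0, x + 3, 0], [0, 0, 0], [0, 0, x + 3]]) - (0)·det([[0, x + 3, -1], [0, 0, x + 3], [0, 0, 0]]).

Evaluating gives χ_A(x) = x^4 + 13x^3 + 63x^2 + 135x + 108 = (x + 3)^3(x + 4).

χ_A(x) = (x + 3)^3(x + 4)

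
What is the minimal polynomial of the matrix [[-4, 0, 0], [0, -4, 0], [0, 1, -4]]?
m_A(x) = (x + 4)^2

The characteristic polynomial factors as (x + 4)^3. The minimal polynomial is ∏(x - λ)^{k_λ} where k_λ is the size of the largest Jordan block at λ.

For λ = -4: rank(A + 4I) = 1, and the largest Jordan block has size 2 (the smallest k with rank((A + 4I)^k) = rank((A + 4I)^(k+1))).

So m_A(x) = (x + 4)^2.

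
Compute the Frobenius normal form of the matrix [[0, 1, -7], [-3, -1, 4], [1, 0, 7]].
R = [[0, 0, 18], [1, 0, -3], [0, 1, 6]]

The invariant factors of A (the non-unit diagonal entries of the Smith normal form of xI - A over ℚ[x]) are (x - 6)(x^2 + 3), each dividing the next. The characteristic polynomial is their product, (x - 6)(x^2 + 3).

The rational canonical form is the block-diagonal matrix of companion matrices C(f_i):
R = [[0, 0, 18], [1, 0, -3], [0, 1, 6]].

Note the characteristic polynomial does not split into linear factors over ℚ, so A has no Jordan form over ℚ; the rational canonical form exists over any field.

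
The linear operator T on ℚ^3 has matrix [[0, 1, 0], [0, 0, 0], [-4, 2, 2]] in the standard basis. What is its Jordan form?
The characteristic polynomial is det(xI - A) = x^2(x - 2), so the eigenvalues are 0 (algebraic multiplicity 2), 2 (algebraic multiplicity 1).

For λ = 0: rank(A) = 2, rank(A^2) = 1. The eigenspace has dimension 3 - 2 = 1, so there is 1 Jordan block; the rank sequence gives block sizes [2].

For λ = 2: algebraic multiplicity 1 gives one 1×1 block.

Assembling the blocks gives the Jordan form J above.

J = [[0, 1, 0], [0, 0, 0], [0, 0, 2]]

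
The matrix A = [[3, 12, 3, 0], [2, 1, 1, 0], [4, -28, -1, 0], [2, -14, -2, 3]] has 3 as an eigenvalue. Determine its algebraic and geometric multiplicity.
algebraic multiplicity 3, geometric multiplicity 2

The characteristic polynomial is (x - 3)^3(x + 3), so the factor x - 3 appears with exponent 3: the algebraic multiplicity is 3.

rank(A - 3I) = 2, so the eigenspace has dimension 4 - 2 = 2: the geometric multiplicity is 2.

Since 2 < 3, A is not diagonalizable.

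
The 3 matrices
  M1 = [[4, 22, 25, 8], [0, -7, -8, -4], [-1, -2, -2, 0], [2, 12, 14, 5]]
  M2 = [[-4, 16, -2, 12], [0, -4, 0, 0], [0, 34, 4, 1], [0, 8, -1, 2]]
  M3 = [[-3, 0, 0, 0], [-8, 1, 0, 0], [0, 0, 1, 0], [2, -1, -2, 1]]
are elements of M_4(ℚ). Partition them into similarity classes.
2 classes: {M1, M3}, {M2}

Characteristic polynomials: χ_{M1} = (x - 1)^3(x + 3), χ_{M2} = (x - 3)^2(x + 4)^2, χ_{M3} = (x - 1)^3(x + 3).

{M1, M3}: invariant factors x - 1, (x - 1)^2(x + 3).

{M2}: invariant factors x + 4, (x - 3)^2(x + 4).

Matrices are similar if and only if their invariant-factor lists agree; the partition into similarity classes is {M1, M3}, {M2}.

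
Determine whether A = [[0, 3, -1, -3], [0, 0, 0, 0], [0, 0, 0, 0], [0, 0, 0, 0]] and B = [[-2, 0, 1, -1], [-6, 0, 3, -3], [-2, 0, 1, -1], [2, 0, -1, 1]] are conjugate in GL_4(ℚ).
Two matrices over a field are similar if and only if they have the same invariant factors.

Both A and B have characteristic polynomial x^4 and minimal polynomial x^2. Computing further, both have invariant factors x, x, x^2. Hence A and B are similar.

Yes.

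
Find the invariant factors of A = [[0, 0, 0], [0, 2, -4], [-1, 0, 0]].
x^2(x - 2)

The Jordan structure of A has elementary divisors x^2, (x - 2). Arranging the block sizes at each eigenvalue in decreasing order and taking row products gives the invariant factors.

Invariant factors (smallest first, each dividing the next): x^2(x - 2).

Check: the last factor x^2(x - 2) is the minimal polynomial, and the product x^2(x - 2) is the characteristic polynomial.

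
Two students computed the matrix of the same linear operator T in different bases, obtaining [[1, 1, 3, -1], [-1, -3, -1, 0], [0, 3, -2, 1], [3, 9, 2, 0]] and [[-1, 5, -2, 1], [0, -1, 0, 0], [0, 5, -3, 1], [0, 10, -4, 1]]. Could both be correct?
No.

Both have characteristic polynomial (x + 1)^4 and minimal polynomial (x + 1)^2. But rank(A + I) = 2 for A while rank(B + I) = 1 for B, so the number of Jordan blocks at λ = -1 differs. A and B are not similar.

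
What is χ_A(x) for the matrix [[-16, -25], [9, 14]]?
χ_A(x) = (x + 1)^2

xI - A = [[x + 16, 25], [-9, x - 14]].

Expanding det(xI - A) along the first row:
det(xI - A) = + (x + 16)·det([[x - 14]]) - (25)·det([[-9]]).

Evaluating gives χ_A(x) = x^2 + 2x + 1 = (x + 1)^2.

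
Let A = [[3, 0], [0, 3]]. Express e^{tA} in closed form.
e^{tA} = [[e^{3*t}, 0], [0, e^{3*t}]]

A has Jordan form J = [[3, 0], [0, 3]] with A = PJP^{-1}, so e^{tA} = P e^{tJ} P^{-1}.

For a Jordan block J_k(λ), e^{tJ_k(λ)} = e^{λt} · (I + tN + t^2 N^2/2! + ... + t^{k-1} N^{k-1}/(k-1)!) where N is the nilpotent superdiagonal part.

Assembling the blocks and conjugating back gives the entries of e^{tA} as shown above.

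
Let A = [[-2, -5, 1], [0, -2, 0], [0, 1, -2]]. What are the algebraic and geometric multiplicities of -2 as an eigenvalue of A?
The characteristic polynomial is (x + 2)^3, so the factor x + 2 appears with exponent 3: the algebraic multiplicity is 3.

rank(A + 2I) = 2, so the eigenspace has dimension 3 - 2 = 1: the geometric multiplicity is 1.

Since 1 < 3, A is not diagonalizable.

algebraic multiplicity 3, geometric multiplicity 1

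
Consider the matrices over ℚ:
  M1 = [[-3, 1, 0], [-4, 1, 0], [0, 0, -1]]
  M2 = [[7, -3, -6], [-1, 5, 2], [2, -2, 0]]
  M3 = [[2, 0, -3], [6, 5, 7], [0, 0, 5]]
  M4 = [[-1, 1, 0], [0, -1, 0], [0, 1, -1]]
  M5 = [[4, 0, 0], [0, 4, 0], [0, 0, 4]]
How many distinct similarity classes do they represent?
4 classes: {M1, M4}, {M2}, {M3}, {M5}

Characteristic polynomials: χ_{M1} = (x + 1)^3, χ_{M2} = (x - 4)^3, χ_{M3} = (x - 5)^2(x - 2), χ_{M4} = (x + 1)^3, χ_{M5} = (x - 4)^3.

{M1, M4}: invariant factors x + 1, (x + 1)^2.

{M2}: invariant factors x - 4, (x - 4)^2.

{M3}: invariant factors (x - 5)^2(x - 2).

{M5}: invariant factors x - 4, x - 4, x - 4.

Matrices are similar if and only if their invariant-factor lists agree; the partition into similarity classes is {M1, M4}, {M2}, {M3}, {M5}.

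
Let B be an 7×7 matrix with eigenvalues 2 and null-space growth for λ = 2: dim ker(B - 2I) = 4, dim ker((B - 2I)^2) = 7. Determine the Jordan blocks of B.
λ = 2: successive nullity increments [4, 3] count blocks of size ≥ k; block sizes are [2, 2, 2, 1].

Jordan blocks: (2, 2), (2, 2), (2, 2), (2, 1)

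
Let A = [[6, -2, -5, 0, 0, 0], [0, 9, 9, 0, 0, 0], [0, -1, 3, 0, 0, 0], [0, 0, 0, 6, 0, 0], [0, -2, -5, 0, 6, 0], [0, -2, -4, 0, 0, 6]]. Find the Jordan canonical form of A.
The characteristic polynomial is det(xI - A) = (x - 6)^6, so the eigenvalues are 6 (algebraic multiplicity 6).

For λ = 6: rank(A - 6I) = 2, rank((A - 6I)^2) = 1, rank((A - 6I)^3) = 0. The eigenspace has dimension 6 - 2 = 4, so there are 4 Jordan blocks; the rank sequence gives block sizes [3, 1, 1, 1].

Assembling the blocks gives the Jordan form J above.

J = [[6, 1, 0, 0, 0, 0], [0, 6, 1, 0, 0, 0], [0, 0, 6, 0, 0, 0], [0, 0, 0, 6, 0, 0], [0, 0, 0, 0, 6, 0], [0, 0, 0, 0, 0, 6]]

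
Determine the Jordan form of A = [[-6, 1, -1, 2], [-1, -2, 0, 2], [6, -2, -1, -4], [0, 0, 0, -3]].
J = [[-3, 1, 0, 0], [0, -3, 1, 0], [0, 0, -3, 0], [0, 0, 0, -3]]

The characteristic polynomial is det(xI - A) = (x + 3)^4, so the eigenvalues are -3 (algebraic multiplicity 4).

For λ = -3: rank(A + 3I) = 2, rank((A + 3I)^2) = 1, rank((A + 3I)^3) = 0. The eigenspace has dimension 4 - 2 = 2, so there are 2 Jordan blocks; the rank sequence gives block sizes [3, 1].

Assembling the blocks gives the Jordan form J above.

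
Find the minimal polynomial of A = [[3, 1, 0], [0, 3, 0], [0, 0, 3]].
m_A(x) = (x - 3)^2

The characteristic polynomial factors as (x - 3)^3. The minimal polynomial is ∏(x - λ)^{k_λ} where k_λ is the size of the largest Jordan block at λ.

For λ = 3: rank(A - 3I) = 1, and the largest Jordan block has size 2 (the smallest k with rank((A - 3I)^k) = rank((A - 3I)^(k+1))).

So m_A(x) = (x - 3)^2.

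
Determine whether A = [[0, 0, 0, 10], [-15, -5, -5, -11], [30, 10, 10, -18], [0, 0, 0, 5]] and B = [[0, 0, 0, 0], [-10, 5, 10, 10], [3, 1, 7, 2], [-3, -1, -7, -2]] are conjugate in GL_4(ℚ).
Two matrices over a field are similar if and only if they have the same invariant factors.

Both A and B have characteristic polynomial x^2(x - 5)^2 and minimal polynomial x(x - 5)^2. Computing further, both have invariant factors x, x(x - 5)^2. Hence A and B are similar.

Yes.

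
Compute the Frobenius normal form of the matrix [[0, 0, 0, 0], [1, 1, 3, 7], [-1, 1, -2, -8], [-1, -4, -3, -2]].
The invariant factors of A (the non-unit diagonal entries of the Smith normal form of xI - A over ℚ[x]) are x(x - 1)(x^2 + 4x + 5), each dividing the next. The characteristic polynomial is their product, x(x - 1)(x^2 + 4x + 5).

The rational canonical form is the block-diagonal matrix of companion matrices C(f_i):
R = [[0, 0, 0, 0], [1, 0, 0, 5], [0, 1, 0, -1], [0, 0, 1, -3]].

Note the characteristic polynomial does not split into linear factors over ℚ, so A has no Jordan form over ℚ; the rational canonical form exists over any field.

R = [[0, 0, 0, 0], [1, 0, 0, 5], [0, 1, 0, -1], [0, 0, 1, -3]]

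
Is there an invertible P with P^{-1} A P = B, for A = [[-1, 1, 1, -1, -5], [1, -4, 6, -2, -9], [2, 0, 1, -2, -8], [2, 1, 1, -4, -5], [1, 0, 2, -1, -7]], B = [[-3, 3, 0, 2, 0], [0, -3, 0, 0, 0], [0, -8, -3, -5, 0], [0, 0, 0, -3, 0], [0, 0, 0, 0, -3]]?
No.

Both have characteristic polynomial (x + 3)^5, but the minimal polynomial of A is (x + 3)^3 while the minimal polynomial of B is (x + 3)^2. The minimal polynomial is a similarity invariant, so A and B are not similar.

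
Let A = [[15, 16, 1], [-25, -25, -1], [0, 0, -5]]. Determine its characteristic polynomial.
xI - A = [[x - 15, -16, -1], [25, x + 25, 1], [0, 0, x + 5]].

Expanding det(xI - A) along the first row:
det(xI - A) = + (x - 15)·det([[x + 25, 1], [0, x + 5]]) - (-16)·det([[25, 1], [0, x + 5]]) + (-1)·det([[25, x + 25], [0, 0]]).

Evaluating gives χ_A(x) = x^3 + 15x^2 + 75x + 125 = (x + 5)^3.

χ_A(x) = (x + 5)^3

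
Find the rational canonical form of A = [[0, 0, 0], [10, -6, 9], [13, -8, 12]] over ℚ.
The invariant factors of A (the non-unit diagonal entries of the Smith normal form of xI - A over ℚ[x]) are x^2(x - 6), each dividing the next. The characteristic polynomial is their product, x^2(x - 6).

The rational canonical form is the block-diagonal matrix of companion matrices C(f_i):
R = [[0, 0, 0], [1, 0, 0], [0, 1, 6]].

R = [[0, 0, 0], [1, 0, 0], [0, 1, 6]]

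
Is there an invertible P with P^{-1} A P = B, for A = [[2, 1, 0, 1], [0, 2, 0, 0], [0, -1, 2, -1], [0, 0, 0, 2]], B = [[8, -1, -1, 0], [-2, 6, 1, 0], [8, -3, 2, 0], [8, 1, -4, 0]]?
No.

trace(A) = 8 but trace(B) = 16. The trace is a similarity invariant, so A and B are not similar.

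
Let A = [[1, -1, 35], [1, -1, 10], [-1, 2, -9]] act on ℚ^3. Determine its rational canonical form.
The invariant factors of A (the non-unit diagonal entries of the Smith normal form of xI - A over ℚ[x]) are (x - 1)(x + 5)^2, each dividing the next. The characteristic polynomial is their product, (x - 1)(x + 5)^2.

The rational canonical form is the block-diagonal matrix of companion matrices C(f_i):
R = [[0, 0, 25], [1, 0, -15], [0, 1, -9]].

R = [[0, 0, 25], [1, 0, -15], [0, 1, -9]]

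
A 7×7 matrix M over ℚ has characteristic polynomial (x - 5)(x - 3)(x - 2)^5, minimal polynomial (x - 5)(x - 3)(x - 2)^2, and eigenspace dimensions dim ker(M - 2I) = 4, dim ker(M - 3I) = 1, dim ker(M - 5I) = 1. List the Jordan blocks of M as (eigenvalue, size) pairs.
Jordan blocks: (2, 2), (2, 1), (2, 1), (2, 1), (3, 1), (5, 1)

λ = 2: algebraic multiplicity 5 (exponent in χ_M), largest block size 2 (exponent in m_M), 4 blocks (geometric multiplicity). These force block sizes [2, 1, 1, 1].
λ = 3: algebraic multiplicity 1 (exponent in χ_M), largest block size 1 (exponent in m_M), 1 block (geometric multiplicity). This forces block sizes [1].
λ = 5: algebraic multiplicity 1 (exponent in χ_M), largest block size 1 (exponent in m_M), 1 block (geometric multiplicity). This forces block sizes [1].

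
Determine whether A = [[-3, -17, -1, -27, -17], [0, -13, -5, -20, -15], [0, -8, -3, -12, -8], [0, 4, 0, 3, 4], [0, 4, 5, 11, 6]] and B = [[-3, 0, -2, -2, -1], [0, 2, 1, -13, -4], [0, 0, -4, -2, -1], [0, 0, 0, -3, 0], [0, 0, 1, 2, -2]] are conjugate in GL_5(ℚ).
Yes.

Two matrices over a field are similar if and only if they have the same invariant factors.

Both A and B have characteristic polynomial (x - 2)(x + 3)^4 and minimal polynomial (x - 2)(x + 3)^3. Computing further, both have invariant factors x + 3, (x - 2)(x + 3)^3. Hence A and B are similar.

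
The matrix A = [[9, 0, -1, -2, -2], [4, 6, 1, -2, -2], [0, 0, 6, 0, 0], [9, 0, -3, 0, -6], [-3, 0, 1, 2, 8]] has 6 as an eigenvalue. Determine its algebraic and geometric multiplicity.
The characteristic polynomial is (x - 6)^4(x - 5), so the factor x - 6 appears with exponent 4: the algebraic multiplicity is 4.

rank(A - 6I) = 2, so the eigenspace has dimension 5 - 2 = 3: the geometric multiplicity is 3.

Since 3 < 4, A is not diagonalizable.

algebraic multiplicity 4, geometric multiplicity 3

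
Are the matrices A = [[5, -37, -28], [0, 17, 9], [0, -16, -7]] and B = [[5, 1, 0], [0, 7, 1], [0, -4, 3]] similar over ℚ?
Yes.

Two matrices over a field are similar if and only if they have the same invariant factors.

Both A and B have characteristic polynomial (x - 5)^3 and minimal polynomial (x - 5)^3. Computing further, both have invariant factors (x - 5)^3. Hence A and B are similar.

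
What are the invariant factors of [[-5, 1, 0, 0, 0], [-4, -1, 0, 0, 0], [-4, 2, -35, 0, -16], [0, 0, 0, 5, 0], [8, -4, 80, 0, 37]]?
(x - 5)(x + 3), (x - 5)(x + 3)^2

The Jordan structure of A has elementary divisors (x + 3)^2, (x + 3), (x - 5), (x - 5). Arranging the block sizes at each eigenvalue in decreasing order and taking row products gives the invariant factors.

Invariant factors (smallest first, each dividing the next): (x - 5)(x + 3), (x - 5)(x + 3)^2.

Check: the last factor (x - 5)(x + 3)^2 is the minimal polynomial, and the product (x - 5)^2(x + 3)^3 is the characteristic polynomial.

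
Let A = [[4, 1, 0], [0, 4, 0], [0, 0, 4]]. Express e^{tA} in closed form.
e^{tA} = [[e^{4*t}, t*e^{4*t}, 0], [0, e^{4*t}, 0], [0, 0, e^{4*t}]]

A has Jordan form J = [[4, 1, 0], [0, 4, 0], [0, 0, 4]] with A = PJP^{-1}, so e^{tA} = P e^{tJ} P^{-1}.

For a Jordan block J_k(λ), e^{tJ_k(λ)} = e^{λt} · (I + tN + t^2 N^2/2! + ... + t^{k-1} N^{k-1}/(k-1)!) where N is the nilpotent superdiagonal part.

Assembling the blocks and conjugating back gives the entries of e^{tA} as shown above.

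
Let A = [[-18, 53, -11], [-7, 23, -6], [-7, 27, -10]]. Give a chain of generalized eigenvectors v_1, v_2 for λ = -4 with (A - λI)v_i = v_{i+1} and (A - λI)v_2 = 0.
We seek v_1 ∈ ker((A + 4I)^2) \ ker(A + 4I), then set v_{i+1} = (A + 4I) v_i.

One such chain is v_1 = [[2, 1, 2]]^T, v_2 = [[3, 1, 1]]^T. Check: (A + 4I) v_2 = [[0, 0, 0]]^T = 0.

v_1 = [[2, 1, 2]]^T, v_2 = [[3, 1, 1]]^T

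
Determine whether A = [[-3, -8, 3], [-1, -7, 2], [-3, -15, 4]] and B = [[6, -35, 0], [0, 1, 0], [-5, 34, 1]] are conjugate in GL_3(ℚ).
No.

trace(A) = -6 but trace(B) = 8. The trace is a similarity invariant, so A and B are not similar.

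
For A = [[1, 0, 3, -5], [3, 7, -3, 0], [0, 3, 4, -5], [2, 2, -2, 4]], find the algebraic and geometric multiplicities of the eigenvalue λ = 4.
The characteristic polynomial is (x - 4)^4, so the factor x - 4 appears with exponent 4: the algebraic multiplicity is 4.

rank(A - 4I) = 2, so the eigenspace has dimension 4 - 2 = 2: the geometric multiplicity is 2.

Since 2 < 4, A is not diagonalizable.

algebraic multiplicity 4, geometric multiplicity 2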